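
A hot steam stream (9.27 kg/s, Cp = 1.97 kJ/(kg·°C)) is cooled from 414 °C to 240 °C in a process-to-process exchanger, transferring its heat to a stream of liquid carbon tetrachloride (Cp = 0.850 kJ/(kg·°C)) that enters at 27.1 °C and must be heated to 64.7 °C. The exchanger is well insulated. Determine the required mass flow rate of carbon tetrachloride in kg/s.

ṁ_c = 99.4 kg/s

Heat released by hot stream: Q = 9.27 × 1.97 × (414 − 240) = 3177.6 kJ/s
Energy balance on cold side (adiabatic exchanger): Q = ṁ_c·Cp_c·(T_c,out − T_c,in)
ṁ_c = 3177.6 / [0.850 × (64.7 − 27.1)] = 99.423 kg/s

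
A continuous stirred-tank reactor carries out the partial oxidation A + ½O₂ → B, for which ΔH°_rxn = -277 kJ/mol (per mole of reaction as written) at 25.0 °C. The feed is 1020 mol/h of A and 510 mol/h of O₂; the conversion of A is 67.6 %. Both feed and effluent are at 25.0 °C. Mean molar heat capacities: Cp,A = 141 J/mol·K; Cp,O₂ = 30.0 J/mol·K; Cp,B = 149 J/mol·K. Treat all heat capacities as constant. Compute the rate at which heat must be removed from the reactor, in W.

Q_out = 53100 W

Extent of reaction ξ = 0.676 × 1020 = 689.52 mol/h
Reaction term: ξ·ΔH°_rxn = 689.52 × -277 = -191000 kJ/h
Q = ΔH = -191000 kJ/h = -53.055 kW
Heat removed = 53055 W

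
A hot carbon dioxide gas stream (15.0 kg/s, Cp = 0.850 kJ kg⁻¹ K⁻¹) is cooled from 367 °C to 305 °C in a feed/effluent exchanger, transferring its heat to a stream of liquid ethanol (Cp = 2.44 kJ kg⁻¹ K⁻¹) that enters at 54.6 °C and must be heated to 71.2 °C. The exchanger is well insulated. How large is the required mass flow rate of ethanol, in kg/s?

ṁ_c = 19.5 kg/s

Heat released by hot stream: Q = 15.0 × 0.850 × (367 − 305) = 790.5 kJ/s
Energy balance on cold side (adiabatic exchanger): Q = ṁ_c·Cp_c·(T_c,out − T_c,in)
ṁ_c = 790.5 / [2.44 × (71.2 − 54.6)] = 19.517 kg/s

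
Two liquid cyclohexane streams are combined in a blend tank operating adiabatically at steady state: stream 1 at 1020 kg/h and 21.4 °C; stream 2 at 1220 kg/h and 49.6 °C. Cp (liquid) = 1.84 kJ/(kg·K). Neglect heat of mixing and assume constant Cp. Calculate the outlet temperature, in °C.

Energy balance with Q = 0: Σ ṁᵢCp,ᵢ(T_out − Tᵢ) = 0
T_out = Σ ṁᵢCp,ᵢTᵢ / Σ ṁᵢCp,ᵢ
      = 151510 / 4121.6 = 36.759 °C

T_out = 36.8 °C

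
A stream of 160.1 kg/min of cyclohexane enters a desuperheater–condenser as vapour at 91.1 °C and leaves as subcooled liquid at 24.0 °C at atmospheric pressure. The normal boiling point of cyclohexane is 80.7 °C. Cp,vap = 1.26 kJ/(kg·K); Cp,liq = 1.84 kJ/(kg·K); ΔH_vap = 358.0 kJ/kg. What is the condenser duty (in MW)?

vapour 91.1→80.7 °C: -13.104 kJ/kg
condensation at 80.7 °C: -358 kJ/kg
liquid 80.7→24.0 °C: -104.33 kJ/kg
Δh = -13.104 + -358 + -104.33 = -475.43 kJ/kg
Q = ṁ·Δh = 160.1 kg/min × -475.43 kJ/kg = -76117 kJ/min
|Q| = 1268.6 kW = 1.2686 MW

Q_c = 1.27 MW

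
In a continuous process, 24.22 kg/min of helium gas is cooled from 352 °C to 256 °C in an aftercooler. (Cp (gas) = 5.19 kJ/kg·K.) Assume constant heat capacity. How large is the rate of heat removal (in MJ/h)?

Q_c = 724 MJ/h

Q = ṁ·Cp·ΔT = 24.22 × 5.19 × (256 − 352) = -12067 kJ/min
Converting: 12067 / 60 s = 201.12 kW
Cooling duty = 724.04 MJ/h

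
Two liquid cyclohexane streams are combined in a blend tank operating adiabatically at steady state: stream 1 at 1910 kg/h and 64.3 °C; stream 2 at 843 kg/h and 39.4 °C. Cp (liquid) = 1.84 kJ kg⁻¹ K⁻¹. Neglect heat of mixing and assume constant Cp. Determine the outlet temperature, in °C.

T_out = 56.7 °C

No heat crosses the boundary, so H_out = H_in.
Σ ṁᵢCp,ᵢTᵢ = 1910×1.84×64.3 + 843×1.84×39.4 = 287090
Σ ṁᵢCp,ᵢ = 1910×1.84 + 843×1.84 = 5065.5
T_out = 287090 / 5065.5 = 56.675 °C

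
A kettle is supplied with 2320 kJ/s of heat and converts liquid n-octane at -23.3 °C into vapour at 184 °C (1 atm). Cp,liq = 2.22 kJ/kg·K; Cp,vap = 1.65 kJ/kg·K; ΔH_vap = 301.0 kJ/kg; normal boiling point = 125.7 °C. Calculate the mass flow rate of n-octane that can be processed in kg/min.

ṁ = 191 kg/min

Δh = 2.22×(125.7−-23.3) + 301.0 + 1.65×(184−125.7) = 727.97 kJ/kg
Q = 2320 kJ/s = 2320 kJ/s = 139200 kJ/min
ṁ = Q/Δh = 139200 / 727.97 = 191.22 kg/min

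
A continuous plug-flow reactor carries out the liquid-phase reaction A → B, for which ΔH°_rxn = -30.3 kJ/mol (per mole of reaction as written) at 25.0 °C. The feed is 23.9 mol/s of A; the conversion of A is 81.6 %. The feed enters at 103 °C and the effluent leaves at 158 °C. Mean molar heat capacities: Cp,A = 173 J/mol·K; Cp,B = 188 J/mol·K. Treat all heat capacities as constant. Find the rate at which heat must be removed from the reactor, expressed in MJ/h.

Q_out = 1170 MJ/h

Extent of reaction ξ = 0.816 × 23.9 = 19.502 mol/s
Reaction term: ξ·ΔH°_rxn = 19.502 × -30.3 = -590.92 kJ/s
Sensible, feed 103→25 °C: -322.51 kJ/s
Outlet flows (mol/s): A 4.3976, B 19.502
Sensible, products 25→158 °C: 588.82 kJ/s
Q = ΔH = -324.61 kJ/s = -324.61 kW
Heat removed = 1168.6 MJ/h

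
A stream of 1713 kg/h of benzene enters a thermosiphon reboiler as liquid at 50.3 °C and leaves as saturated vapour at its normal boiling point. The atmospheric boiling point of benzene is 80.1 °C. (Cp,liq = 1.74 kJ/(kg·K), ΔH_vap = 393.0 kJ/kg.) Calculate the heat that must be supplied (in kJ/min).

Q = 12700 kJ/min

liquid 50.3→80.1 °C: 51.852 kJ/kg
vaporisation at 80.1 °C: 393 kJ/kg
Δh = 51.852 + 393 = 444.85 kJ/kg
Q = ṁ·Δh = 1713 kg/h × 444.85 kJ/kg = 762030 kJ/h
|Q| = 211.68 kW = 12701 kJ/min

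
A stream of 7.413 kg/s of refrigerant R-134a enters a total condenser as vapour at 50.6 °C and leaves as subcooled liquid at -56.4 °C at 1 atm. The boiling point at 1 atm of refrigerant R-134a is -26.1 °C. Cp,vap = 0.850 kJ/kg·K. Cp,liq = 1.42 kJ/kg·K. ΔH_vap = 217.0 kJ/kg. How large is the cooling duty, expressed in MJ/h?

vapour 50.6→-26.1 °C: -65.195 kJ/kg
condensation at -26.1 °C: -217 kJ/kg
liquid -26.1→-56.4 °C: -43.026 kJ/kg
Δh = -65.195 + -217 + -43.026 = -325.22 kJ/kg
Q = ṁ·Δh = 7.413 kg/s × -325.22 kJ/kg = -2410.9 kJ/s
|Q| = 2410.9 kW = 8679.1 MJ/h

Q_c = 8680 MJ/h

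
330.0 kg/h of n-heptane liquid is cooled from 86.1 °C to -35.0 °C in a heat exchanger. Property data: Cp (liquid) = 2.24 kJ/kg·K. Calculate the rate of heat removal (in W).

Q_c = 24900 W

Q = ṁ·Cp·ΔT = 330.0 × 2.24 × (-35.0 − 86.1) = -89517 kJ/h
Converting: 89517 / 3600 s = 24.866 kW
Cooling duty = 24866 W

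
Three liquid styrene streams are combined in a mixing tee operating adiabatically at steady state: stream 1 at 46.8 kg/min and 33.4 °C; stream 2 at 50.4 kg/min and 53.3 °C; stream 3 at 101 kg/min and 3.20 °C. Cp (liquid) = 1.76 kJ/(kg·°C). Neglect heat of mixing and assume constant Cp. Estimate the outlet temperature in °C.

Energy balance with Q = 0: Σ ṁᵢCp,ᵢ(T_out − Tᵢ) = 0
Σ ṁᵢCp,ᵢTᵢ = 46.8×1.76×33.4 + 50.4×1.76×53.3 + 101×1.76×3.20 = 8047.8
Σ ṁᵢCp,ᵢ = 46.8×1.76 + 50.4×1.76 + 101×1.76 = 348.83
T_out = 8047.8 / 348.83 = 23.071 °C

T_out = 23.1 °C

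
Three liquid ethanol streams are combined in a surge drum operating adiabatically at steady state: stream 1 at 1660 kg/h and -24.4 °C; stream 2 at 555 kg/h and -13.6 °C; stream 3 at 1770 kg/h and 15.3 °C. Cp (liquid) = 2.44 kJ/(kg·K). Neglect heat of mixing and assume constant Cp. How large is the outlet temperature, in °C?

T_out = -5.26 °C

Energy balance with Q = 0: Σ ṁᵢCp,ᵢ(T_out − Tᵢ) = 0
Σ ṁᵢCp,ᵢTᵢ = 1660×2.44×-24.4 + 555×2.44×-13.6 + 1770×2.44×15.3 = -51169
Σ ṁᵢCp,ᵢ = 1660×2.44 + 555×2.44 + 1770×2.44 = 9723.4
T_out = -51169 / 9723.4 = -5.2625 °C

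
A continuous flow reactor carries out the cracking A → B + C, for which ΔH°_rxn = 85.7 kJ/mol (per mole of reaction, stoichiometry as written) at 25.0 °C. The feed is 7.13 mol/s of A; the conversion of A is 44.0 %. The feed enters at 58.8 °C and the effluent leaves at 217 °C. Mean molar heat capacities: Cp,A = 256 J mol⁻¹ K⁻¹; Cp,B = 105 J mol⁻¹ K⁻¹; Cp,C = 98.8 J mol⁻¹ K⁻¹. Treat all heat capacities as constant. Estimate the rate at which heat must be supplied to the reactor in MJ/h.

Q_in = 1890 MJ/h

Extent of reaction ξ = 0.440 × 7.13 = 3.1372 mol/s
Reaction term: ξ·ΔH°_rxn = 3.1372 × 85.7 = 268.86 kJ/s
Sensible, feed 58.8→25 °C: -61.694 kJ/s
Outlet flows (mol/s): A 3.9928, B 3.1372, C 3.1372
Sensible, products 25→217 °C: 319.01 kJ/s
Q = ΔH = 526.18 kJ/s = 526.18 kW
Heat supplied = 1894.2 MJ/h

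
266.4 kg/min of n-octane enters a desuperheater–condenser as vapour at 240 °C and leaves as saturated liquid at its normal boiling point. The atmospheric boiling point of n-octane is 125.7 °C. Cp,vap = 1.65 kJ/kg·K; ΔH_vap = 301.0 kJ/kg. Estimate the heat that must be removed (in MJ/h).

vapour 240→125.7 °C: -188.59 kJ/kg
condensation at 125.7 °C: -301 kJ/kg
Δh = -188.59 + -301 = -489.6 kJ/kg
Q = ṁ·Δh = 266.4 kg/min × -489.6 kJ/kg = -130430 kJ/min
|Q| = 2173.8 kW = 7825.7 MJ/h

Q_c = 7830 MJ/h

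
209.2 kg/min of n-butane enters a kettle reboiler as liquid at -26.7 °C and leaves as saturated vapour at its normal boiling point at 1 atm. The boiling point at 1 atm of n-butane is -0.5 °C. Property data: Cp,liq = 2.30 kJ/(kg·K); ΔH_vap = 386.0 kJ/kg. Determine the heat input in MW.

Q = 1.56 MW

liquid -26.7→-0.5 °C: 60.26 kJ/kg
vaporisation at -0.5 °C: 386 kJ/kg
Δh = 60.26 + 386 = 446.26 kJ/kg
Q = ṁ·Δh = 209.2 kg/min × 446.26 kJ/kg = 93358 kJ/min
|Q| = 1556 kW = 1.556 MW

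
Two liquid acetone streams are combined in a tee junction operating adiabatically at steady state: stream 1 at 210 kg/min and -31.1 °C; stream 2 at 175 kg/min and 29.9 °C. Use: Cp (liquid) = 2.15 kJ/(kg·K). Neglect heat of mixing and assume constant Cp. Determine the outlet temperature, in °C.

Energy balance with Q = 0: Σ ṁᵢCp,ᵢ(T_out − Tᵢ) = 0
T_out = Σ ṁᵢCp,ᵢTᵢ / Σ ṁᵢCp,ᵢ
      = -2791.8 / 827.75 = -3.3727 °C

T_out = -3.37 °C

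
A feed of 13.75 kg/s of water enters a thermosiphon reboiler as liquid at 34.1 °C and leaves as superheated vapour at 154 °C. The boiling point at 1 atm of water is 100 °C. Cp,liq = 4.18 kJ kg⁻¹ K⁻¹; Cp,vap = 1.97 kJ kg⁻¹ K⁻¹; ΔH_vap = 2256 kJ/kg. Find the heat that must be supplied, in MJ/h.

Q = 131000 MJ/h

liquid 34.1→100 °C: 275.46 kJ/kg
vaporisation at 100 °C: 2256 kJ/kg
vapour 100→154 °C: 106.38 kJ/kg
Δh = 275.46 + 2256 + 106.38 = 2637.8 kJ/kg
Q = ṁ·Δh = 13.75 kg/s × 2637.8 kJ/kg = 36270 kJ/s
|Q| = 36270 kW = 130570 MJ/h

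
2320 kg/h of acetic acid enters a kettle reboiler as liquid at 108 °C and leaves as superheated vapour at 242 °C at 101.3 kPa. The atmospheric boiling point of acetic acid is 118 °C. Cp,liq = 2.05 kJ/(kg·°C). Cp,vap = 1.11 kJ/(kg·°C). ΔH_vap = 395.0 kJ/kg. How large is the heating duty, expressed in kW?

liquid 108→118 °C: 20.5 kJ/kg
vaporisation at 118 °C: 395 kJ/kg
vapour 118→242 °C: 137.64 kJ/kg
Δh = 20.5 + 395 + 137.64 = 553.14 kJ/kg
Q = ṁ·Δh = 2320 kg/h × 553.14 kJ/kg = 1.2833e+06 kJ/h
|Q| = 356.47 kW

Q = 356 kW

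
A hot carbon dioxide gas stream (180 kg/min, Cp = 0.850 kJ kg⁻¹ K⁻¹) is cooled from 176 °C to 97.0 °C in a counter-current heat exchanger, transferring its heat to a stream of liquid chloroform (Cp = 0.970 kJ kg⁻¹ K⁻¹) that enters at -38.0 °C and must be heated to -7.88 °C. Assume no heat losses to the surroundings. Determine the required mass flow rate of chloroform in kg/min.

Heat released by hot stream: Q = 180 × 0.850 × (176 − 97.0) = 12087 kJ/min
Energy balance on cold side (adiabatic exchanger): Q = ṁ_c·Cp_c·(T_c,out − T_c,in)
ṁ_c = 12087 / [0.970 × (-7.88 − -38.0)] = 413.71 kg/min

ṁ_c = 414 kg/min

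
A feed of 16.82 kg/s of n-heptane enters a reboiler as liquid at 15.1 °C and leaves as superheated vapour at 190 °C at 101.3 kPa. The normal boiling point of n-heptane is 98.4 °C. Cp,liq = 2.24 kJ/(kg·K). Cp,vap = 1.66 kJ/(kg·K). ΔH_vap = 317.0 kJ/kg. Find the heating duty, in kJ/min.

liquid 15.1→98.4 °C: 186.59 kJ/kg
vaporisation at 98.4 °C: 317 kJ/kg
vapour 98.4→190 °C: 152.06 kJ/kg
Δh = 186.59 + 317 + 152.06 = 655.65 kJ/kg
Q = ṁ·Δh = 16.82 kg/s × 655.65 kJ/kg = 11028 kJ/s
|Q| = 11028 kW = 661680 kJ/min

Q = 662000 kJ/min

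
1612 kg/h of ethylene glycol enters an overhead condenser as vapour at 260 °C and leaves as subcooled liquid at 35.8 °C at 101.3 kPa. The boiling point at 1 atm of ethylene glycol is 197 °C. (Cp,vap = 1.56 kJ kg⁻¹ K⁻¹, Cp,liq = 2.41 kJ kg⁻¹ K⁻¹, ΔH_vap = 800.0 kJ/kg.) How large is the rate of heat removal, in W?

vapour 260→197 °C: -98.28 kJ/kg
condensation at 197 °C: -800 kJ/kg
liquid 197→35.8 °C: -388.49 kJ/kg
Δh = -98.28 + -800 + -388.49 = -1286.8 kJ/kg
Q = ṁ·Δh = 1612 kg/h × -1286.8 kJ/kg = -2.0743e+06 kJ/h
|Q| = 576.19 kW = 576190 W

Q_c = 576000 W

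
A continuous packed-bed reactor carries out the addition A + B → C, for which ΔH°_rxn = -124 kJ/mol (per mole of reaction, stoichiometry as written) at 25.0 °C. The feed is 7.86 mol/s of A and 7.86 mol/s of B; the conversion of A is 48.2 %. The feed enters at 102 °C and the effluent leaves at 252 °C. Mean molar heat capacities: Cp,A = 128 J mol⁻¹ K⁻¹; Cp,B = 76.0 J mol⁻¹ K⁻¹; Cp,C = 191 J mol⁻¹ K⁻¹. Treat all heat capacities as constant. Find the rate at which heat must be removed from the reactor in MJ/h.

Extent of reaction ξ = 0.482 × 7.86 = 3.7885 mol/s
Reaction term: ξ·ΔH°_rxn = 3.7885 × -124 = -469.78 kJ/s
Sensible, feed 102→25 °C: -123.46 kJ/s
Outlet flows (mol/s): A 4.0715, B 4.0715, C 3.7885
Sensible, products 25→252 °C: 352.8 kJ/s
Q = ΔH = -240.44 kJ/s = -240.44 kW
Heat removed = 865.59 MJ/h

Q_out = 866 MJ/h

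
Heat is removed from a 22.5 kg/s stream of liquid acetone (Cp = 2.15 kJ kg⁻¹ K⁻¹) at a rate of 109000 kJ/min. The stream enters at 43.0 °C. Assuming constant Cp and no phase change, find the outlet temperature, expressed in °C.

T_out = 5.45 °C

Q = 109000 kJ/min = 1816.7 kJ/s
ΔT = Q/(ṁ·Cp) = 1816.7/(22.5×2.15) = 37.554 K
T_out = 43.0 − 37.554 = 5.4462 °C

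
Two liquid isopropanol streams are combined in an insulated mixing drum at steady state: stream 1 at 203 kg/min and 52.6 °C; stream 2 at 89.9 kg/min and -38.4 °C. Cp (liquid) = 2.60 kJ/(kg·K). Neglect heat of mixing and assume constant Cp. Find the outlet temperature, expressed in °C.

T_out = 24.7 °C

Adiabatic, steady state ⇒ Σ ṁᵢCp,ᵢ(T_out − Tᵢ) = 0
Σ ṁᵢCp,ᵢTᵢ = 203×2.60×52.6 + 89.9×2.60×-38.4 = 18787
Σ ṁᵢCp,ᵢ = 203×2.60 + 89.9×2.60 = 761.54
T_out = 18787 / 761.54 = 24.669 °C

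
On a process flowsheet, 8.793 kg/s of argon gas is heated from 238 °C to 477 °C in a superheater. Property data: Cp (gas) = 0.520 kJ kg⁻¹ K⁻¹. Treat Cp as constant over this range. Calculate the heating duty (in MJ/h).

Q = ṁ·Cp·ΔT = 8.793 × 0.520 × (477 − 238) = 1092.8 kJ/s
Heating duty = 3934.1 MJ/h

Q = 3930 MJ/h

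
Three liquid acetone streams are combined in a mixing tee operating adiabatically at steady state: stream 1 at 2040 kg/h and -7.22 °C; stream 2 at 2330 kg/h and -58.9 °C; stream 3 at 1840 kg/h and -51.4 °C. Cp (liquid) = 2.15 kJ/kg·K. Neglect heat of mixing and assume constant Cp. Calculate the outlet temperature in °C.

No heat crosses the boundary, so H_out = H_in.
Σ ṁᵢCp,ᵢTᵢ = 2040×2.15×-7.22 + 2330×2.15×-58.9 + 1840×2.15×-51.4 = -530060
Σ ṁᵢCp,ᵢ = 2040×2.15 + 2330×2.15 + 1840×2.15 = 13352
T_out = -530060 / 13352 = -39.701 °C

T_out = -39.7 °C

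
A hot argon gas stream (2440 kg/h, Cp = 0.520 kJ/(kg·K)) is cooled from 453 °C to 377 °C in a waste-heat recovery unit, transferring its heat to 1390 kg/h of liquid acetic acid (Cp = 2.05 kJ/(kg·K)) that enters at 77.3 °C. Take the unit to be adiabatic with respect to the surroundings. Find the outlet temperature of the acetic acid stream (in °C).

T_c,out = 111 °C

Heat released by hot stream: Q = 2440 × 0.520 × (453 − 377) = 96429 kJ/h
Energy balance on cold side (adiabatic exchanger): Q = ṁ_c·Cp_c·(T_c,out − T_c,in)
T_c,out = 77.3 + 96429/(1390 × 2.05) = 111.14 °C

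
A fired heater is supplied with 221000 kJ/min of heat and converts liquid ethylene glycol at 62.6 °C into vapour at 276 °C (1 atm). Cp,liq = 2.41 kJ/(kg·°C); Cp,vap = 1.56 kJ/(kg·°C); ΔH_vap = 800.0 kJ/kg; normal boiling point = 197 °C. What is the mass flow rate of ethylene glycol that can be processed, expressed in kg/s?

ṁ = 2.95 kg/s

Δh = 2.41×(197−62.6) + 800.0 + 1.56×(276−197) = 1247.1 kJ/kg
Q = 221000 kJ/min = 3683.3 kJ/s = 3683.3 kJ/s
ṁ = Q/Δh = 3683.3 / 1247.1 = 2.9534 kg/s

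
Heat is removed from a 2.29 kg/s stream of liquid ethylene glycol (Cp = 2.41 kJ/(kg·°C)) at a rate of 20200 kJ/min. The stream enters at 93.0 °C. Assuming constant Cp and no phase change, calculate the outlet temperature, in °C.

Q = 20200 kJ/min = 336.67 kJ/s
ΔT = Q/(ṁ·Cp) = 336.67/(2.29×2.41) = 61.002 K
T_out = 93.0 − 61.002 = 31.998 °C

T_out = 32.0 °C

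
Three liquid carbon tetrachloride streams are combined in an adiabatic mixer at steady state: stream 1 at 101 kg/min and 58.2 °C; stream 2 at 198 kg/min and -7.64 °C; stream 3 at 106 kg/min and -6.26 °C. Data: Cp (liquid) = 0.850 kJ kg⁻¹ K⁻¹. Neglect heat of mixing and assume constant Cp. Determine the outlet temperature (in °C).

T_out = 9.14 °C

Adiabatic, steady state ⇒ Σ ṁᵢCp,ᵢ(T_out − Tᵢ) = 0
Σ ṁᵢCp,ᵢTᵢ = 101×0.850×58.2 + 198×0.850×-7.64 + 106×0.850×-6.26 = 3146.6
Σ ṁᵢCp,ᵢ = 101×0.850 + 198×0.850 + 106×0.850 = 344.25
T_out = 3146.6 / 344.25 = 9.1405 °C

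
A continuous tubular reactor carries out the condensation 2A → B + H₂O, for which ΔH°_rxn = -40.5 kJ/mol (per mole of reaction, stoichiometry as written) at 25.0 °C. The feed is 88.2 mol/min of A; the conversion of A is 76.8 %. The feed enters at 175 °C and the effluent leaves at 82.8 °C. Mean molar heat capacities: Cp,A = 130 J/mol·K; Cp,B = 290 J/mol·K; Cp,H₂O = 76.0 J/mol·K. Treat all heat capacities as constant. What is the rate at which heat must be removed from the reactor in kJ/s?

Extent of reaction ξ = 0.768 × 88.2 / 2 = 33.869 mol/min
Reaction term: ξ·ΔH°_rxn = 33.869 × -40.5 = -1371.7 kJ/min
Sensible, feed 175→25 °C: -1719.9 kJ/min
Outlet flows (mol/min): A 20.462, B 33.869, H₂O 33.869
Sensible, products 25→82.8 °C: 870.24 kJ/min
Q = ΔH = -2221.3 kJ/min = -37.022 kW
Heat removed = 37.022 kJ/s

Q_out = 37.0 kJ/s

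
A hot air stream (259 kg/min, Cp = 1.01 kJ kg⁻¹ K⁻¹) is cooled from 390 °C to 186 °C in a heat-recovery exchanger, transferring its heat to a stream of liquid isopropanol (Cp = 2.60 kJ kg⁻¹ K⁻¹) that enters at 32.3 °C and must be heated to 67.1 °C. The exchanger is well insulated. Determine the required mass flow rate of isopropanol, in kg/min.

ṁ_c = 590 kg/min

Heat released by hot stream: Q = 259 × 1.01 × (390 − 186) = 53364 kJ/min
Energy balance on cold side (adiabatic exchanger): Q = ṁ_c·Cp_c·(T_c,out − T_c,in)
ṁ_c = 53364 / [2.60 × (67.1 − 32.3)] = 589.79 kg/min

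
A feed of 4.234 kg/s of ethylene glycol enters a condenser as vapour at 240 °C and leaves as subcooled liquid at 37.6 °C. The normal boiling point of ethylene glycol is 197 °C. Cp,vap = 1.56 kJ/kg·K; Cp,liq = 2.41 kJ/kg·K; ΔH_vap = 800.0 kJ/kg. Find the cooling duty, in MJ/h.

vapour 240→197 °C: -67.08 kJ/kg
condensation at 197 °C: -800 kJ/kg
liquid 197→37.6 °C: -384.15 kJ/kg
Δh = -67.08 + -800 + -384.15 = -1251.2 kJ/kg
Q = ṁ·Δh = 4.234 kg/s × -1251.2 kJ/kg = -5297.7 kJ/s
|Q| = 5297.7 kW = 19072 MJ/h

Q_c = 19100 MJ/h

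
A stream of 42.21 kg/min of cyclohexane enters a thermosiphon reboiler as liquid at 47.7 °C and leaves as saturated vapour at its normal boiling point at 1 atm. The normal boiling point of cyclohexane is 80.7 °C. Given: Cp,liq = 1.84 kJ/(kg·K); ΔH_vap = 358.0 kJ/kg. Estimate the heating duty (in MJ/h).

liquid 47.7→80.7 °C: 60.72 kJ/kg
vaporisation at 80.7 °C: 358 kJ/kg
Δh = 60.72 + 358 = 418.72 kJ/kg
Q = ṁ·Δh = 42.21 kg/min × 418.72 kJ/kg = 17674 kJ/min
|Q| = 294.57 kW = 1060.5 MJ/h

Q = 1060 MJ/h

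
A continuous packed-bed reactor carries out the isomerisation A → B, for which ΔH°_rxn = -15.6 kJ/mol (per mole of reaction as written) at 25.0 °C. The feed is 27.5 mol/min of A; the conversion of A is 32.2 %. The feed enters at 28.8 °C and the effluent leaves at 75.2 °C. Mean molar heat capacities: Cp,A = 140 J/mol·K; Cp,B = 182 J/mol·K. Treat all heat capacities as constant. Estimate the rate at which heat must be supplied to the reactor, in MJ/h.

Extent of reaction ξ = 0.322 × 27.5 = 8.855 mol/min
Reaction term: ξ·ΔH°_rxn = 8.855 × -15.6 = -138.14 kJ/min
Sensible, feed 28.8→25 °C: -14.63 kJ/min
Outlet flows (mol/min): A 18.645, B 8.855
Sensible, products 25→75.2 °C: 211.94 kJ/min
Q = ΔH = 59.172 kJ/min = 0.9862 kW
Heat supplied = 3.5503 MJ/h

Q_in = 3.55 MJ/h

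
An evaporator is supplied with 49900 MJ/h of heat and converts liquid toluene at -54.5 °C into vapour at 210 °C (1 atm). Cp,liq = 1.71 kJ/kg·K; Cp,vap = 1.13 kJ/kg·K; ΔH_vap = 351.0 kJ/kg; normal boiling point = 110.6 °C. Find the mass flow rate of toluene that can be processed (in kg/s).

ṁ = 18.6 kg/s

Δh = 1.71×(110.6−-54.5) + 351.0 + 1.13×(210−110.6) = 745.64 kJ/kg
Q = 49900 MJ/h = 13861 kJ/s = 13861 kJ/s
ṁ = Q/Δh = 13861 / 745.64 = 18.589 kg/s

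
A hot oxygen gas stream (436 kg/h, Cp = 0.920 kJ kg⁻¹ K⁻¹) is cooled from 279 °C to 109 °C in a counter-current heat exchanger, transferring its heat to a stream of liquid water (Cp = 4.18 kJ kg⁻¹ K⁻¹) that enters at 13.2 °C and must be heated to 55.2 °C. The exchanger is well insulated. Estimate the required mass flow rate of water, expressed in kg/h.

Heat released by hot stream: Q = 436 × 0.920 × (279 − 109) = 68190 kJ/h
Energy balance on cold side (adiabatic exchanger): Q = ṁ_c·Cp_c·(T_c,out − T_c,in)
ṁ_c = 68190 / [4.18 × (55.2 − 13.2)] = 388.42 kg/h

ṁ_c = 388 kg/h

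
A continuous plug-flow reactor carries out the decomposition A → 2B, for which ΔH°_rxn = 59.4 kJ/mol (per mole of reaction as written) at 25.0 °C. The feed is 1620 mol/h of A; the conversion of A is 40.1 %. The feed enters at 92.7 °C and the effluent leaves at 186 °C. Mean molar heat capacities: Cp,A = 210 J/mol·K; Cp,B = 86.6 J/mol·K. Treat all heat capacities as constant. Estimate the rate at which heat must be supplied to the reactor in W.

Q_in = 18500 W

Extent of reaction ξ = 0.401 × 1620 = 649.62 mol/h
Reaction term: ξ·ΔH°_rxn = 649.62 × 59.4 = 38587 kJ/h
Sensible, feed 92.7→25 °C: -23032 kJ/h
Outlet flows (mol/h): A 970.38, B 1299.2
Sensible, products 25→186 °C: 50923 kJ/h
Q = ΔH = 66479 kJ/h = 18.466 kW
Heat supplied = 18466 W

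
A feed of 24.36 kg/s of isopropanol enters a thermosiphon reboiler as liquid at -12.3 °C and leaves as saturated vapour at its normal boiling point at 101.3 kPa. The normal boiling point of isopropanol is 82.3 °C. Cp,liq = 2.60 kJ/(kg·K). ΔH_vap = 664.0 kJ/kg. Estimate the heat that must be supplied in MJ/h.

liquid -12.3→82.3 °C: 245.96 kJ/kg
vaporisation at 82.3 °C: 664 kJ/kg
Δh = 245.96 + 664 = 909.96 kJ/kg
Q = ṁ·Δh = 24.36 kg/s × 909.96 kJ/kg = 22167 kJ/s
|Q| = 22167 kW = 79800 MJ/h

Q = 79800 MJ/h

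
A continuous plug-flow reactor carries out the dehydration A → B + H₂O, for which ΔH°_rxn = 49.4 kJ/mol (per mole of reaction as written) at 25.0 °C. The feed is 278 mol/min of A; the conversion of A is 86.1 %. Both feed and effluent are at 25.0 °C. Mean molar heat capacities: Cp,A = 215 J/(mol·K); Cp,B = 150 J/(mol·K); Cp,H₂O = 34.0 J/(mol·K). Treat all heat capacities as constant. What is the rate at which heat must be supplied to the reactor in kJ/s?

Q_in = 197 kJ/s

Extent of reaction ξ = 0.861 × 278 = 239.36 mol/min
Reaction term: ξ·ΔH°_rxn = 239.36 × 49.4 = 11824 kJ/min
Q = ΔH = 11824 kJ/min = 197.07 kW
Heat supplied = 197.07 kJ/s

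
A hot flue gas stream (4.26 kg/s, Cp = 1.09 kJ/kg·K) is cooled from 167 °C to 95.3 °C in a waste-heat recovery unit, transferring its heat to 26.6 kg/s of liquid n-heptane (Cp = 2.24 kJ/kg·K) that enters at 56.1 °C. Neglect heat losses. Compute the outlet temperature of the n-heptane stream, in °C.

T_c,out = 61.7 °C

Heat released by hot stream: Q = 4.26 × 1.09 × (167 − 95.3) = 332.93 kJ/s
Energy balance on cold side (adiabatic exchanger): Q = ṁ_c·Cp_c·(T_c,out − T_c,in)
T_c,out = 56.1 + 332.93/(26.6 × 2.24) = 61.688 °C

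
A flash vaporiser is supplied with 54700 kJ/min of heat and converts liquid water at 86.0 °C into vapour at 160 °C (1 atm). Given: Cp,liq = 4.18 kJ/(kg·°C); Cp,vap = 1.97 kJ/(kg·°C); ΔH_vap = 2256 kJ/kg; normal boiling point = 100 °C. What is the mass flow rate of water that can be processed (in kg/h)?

ṁ = 1350 kg/h

Δh = 4.18×(100−86.0) + 2256 + 1.97×(160−100) = 2432.7 kJ/kg
Q = 54700 kJ/min = 911.67 kJ/s = 3.282e+06 kJ/h
ṁ = Q/Δh = 3.282e+06 / 2432.7 = 1349.1 kg/h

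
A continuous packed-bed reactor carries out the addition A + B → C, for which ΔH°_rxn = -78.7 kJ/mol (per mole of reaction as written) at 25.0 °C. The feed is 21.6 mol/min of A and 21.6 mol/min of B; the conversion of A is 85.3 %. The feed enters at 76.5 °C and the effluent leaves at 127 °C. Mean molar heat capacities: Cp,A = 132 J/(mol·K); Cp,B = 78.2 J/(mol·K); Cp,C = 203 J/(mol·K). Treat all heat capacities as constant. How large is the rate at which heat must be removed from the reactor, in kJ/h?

Q_out = 74100 kJ/h

Extent of reaction ξ = 0.853 × 21.6 = 18.425 mol/min
Reaction term: ξ·ΔH°_rxn = 18.425 × -78.7 = -1450 kJ/min
Sensible, feed 76.5→25 °C: -233.83 kJ/min
Outlet flows (mol/min): A 3.1752, B 3.1752, C 18.425
Sensible, products 25→127 °C: 449.58 kJ/min
Q = ΔH = -1234.3 kJ/min = -20.571 kW
Heat removed = 74057 kJ/h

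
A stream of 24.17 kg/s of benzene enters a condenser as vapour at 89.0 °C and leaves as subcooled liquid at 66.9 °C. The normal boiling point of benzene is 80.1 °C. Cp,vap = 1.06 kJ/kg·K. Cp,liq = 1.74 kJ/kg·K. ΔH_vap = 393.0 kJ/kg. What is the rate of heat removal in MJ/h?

vapour 89.0→80.1 °C: -9.434 kJ/kg
condensation at 80.1 °C: -393 kJ/kg
liquid 80.1→66.9 °C: -22.968 kJ/kg
Δh = -9.434 + -393 + -22.968 = -425.4 kJ/kg
Q = ṁ·Δh = 24.17 kg/s × -425.4 kJ/kg = -10282 kJ/s
|Q| = 10282 kW = 37015 MJ/h

Q_c = 37000 MJ/h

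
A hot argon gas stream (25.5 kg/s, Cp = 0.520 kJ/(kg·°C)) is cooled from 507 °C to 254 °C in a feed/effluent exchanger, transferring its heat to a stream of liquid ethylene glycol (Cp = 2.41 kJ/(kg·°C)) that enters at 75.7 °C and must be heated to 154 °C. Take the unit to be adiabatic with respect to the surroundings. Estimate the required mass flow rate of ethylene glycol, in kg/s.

ṁ_c = 17.8 kg/s

Heat released by hot stream: Q = 25.5 × 0.520 × (507 − 254) = 3354.8 kJ/s
Energy balance on cold side (adiabatic exchanger): Q = ṁ_c·Cp_c·(T_c,out − T_c,in)
ṁ_c = 3354.8 / [2.41 × (154 − 75.7)] = 17.778 kg/s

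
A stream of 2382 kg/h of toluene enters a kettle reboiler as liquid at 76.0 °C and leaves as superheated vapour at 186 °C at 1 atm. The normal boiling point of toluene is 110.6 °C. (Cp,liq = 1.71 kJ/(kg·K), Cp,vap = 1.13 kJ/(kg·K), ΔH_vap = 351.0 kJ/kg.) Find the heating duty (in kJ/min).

liquid 76.0→110.6 °C: 59.166 kJ/kg
vaporisation at 110.6 °C: 351 kJ/kg
vapour 110.6→186 °C: 85.202 kJ/kg
Δh = 59.166 + 351 + 85.202 = 495.37 kJ/kg
Q = ṁ·Δh = 2382 kg/h × 495.37 kJ/kg = 1.18e+06 kJ/h
|Q| = 327.77 kW = 19666 kJ/min

Q = 19700 kJ/min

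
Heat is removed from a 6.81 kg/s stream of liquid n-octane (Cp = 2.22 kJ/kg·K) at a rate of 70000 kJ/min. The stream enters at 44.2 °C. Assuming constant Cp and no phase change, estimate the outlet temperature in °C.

Q = 70000 kJ/min = 1166.7 kJ/s
ΔT = Q/(ṁ·Cp) = 1166.7/(6.81×2.22) = 77.17 K
T_out = 44.2 − 77.17 = -32.97 °C

T_out = -33.0 °C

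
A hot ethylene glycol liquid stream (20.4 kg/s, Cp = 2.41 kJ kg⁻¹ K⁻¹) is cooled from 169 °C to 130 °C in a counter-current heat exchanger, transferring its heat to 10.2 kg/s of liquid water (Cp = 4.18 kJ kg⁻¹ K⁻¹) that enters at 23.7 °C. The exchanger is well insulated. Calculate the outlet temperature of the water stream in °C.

Heat released by hot stream: Q = 20.4 × 2.41 × (169 − 130) = 1917.4 kJ/s
Energy balance on cold side (adiabatic exchanger): Q = ṁ_c·Cp_c·(T_c,out − T_c,in)
T_c,out = 23.7 + 1917.4/(10.2 × 4.18) = 68.671 °C

T_c,out = 68.7 °C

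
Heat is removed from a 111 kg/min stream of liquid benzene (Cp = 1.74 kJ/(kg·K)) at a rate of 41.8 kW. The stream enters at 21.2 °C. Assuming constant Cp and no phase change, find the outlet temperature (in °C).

Q = 41.8 kW = 2508 kJ/min
ΔT = Q/(ṁ·Cp) = 2508/(111×1.74) = 12.985 K
T_out = 21.2 − 12.985 = 8.2146 °C

T_out = 8.21 °C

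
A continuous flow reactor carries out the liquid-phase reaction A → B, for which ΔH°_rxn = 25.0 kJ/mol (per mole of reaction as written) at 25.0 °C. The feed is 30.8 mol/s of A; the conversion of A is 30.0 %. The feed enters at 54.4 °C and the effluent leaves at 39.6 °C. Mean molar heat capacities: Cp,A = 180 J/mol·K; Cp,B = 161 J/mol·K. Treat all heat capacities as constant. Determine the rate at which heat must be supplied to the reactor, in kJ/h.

Extent of reaction ξ = 0.300 × 30.8 = 9.24 mol/s
Reaction term: ξ·ΔH°_rxn = 9.24 × 25.0 = 231 kJ/s
Sensible, feed 54.4→25 °C: -162.99 kJ/s
Outlet flows (mol/s): A 21.56, B 9.24
Sensible, products 25→39.6 °C: 78.379 kJ/s
Q = ΔH = 146.39 kJ/s = 146.39 kW
Heat supplied = 526990 kJ/h

Q_in = 527000 kJ/h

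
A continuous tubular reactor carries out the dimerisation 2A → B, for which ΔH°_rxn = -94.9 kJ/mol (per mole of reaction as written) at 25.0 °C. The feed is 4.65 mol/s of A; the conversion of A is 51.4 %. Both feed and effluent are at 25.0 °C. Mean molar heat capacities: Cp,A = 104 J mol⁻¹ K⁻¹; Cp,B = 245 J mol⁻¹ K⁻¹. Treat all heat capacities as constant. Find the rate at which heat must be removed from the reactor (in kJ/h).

Extent of reaction ξ = 0.514 × 4.65 / 2 = 1.1951 mol/s
Reaction term: ξ·ΔH°_rxn = 1.1951 × -94.9 = -113.41 kJ/s
Q = ΔH = -113.41 kJ/s = -113.41 kW
Heat removed = 408280 kJ/h

Q_out = 408000 kJ/h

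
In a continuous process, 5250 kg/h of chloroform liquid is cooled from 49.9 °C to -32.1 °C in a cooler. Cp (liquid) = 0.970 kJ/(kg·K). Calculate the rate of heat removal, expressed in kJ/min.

Q = ṁ·Cp·ΔT = 5250 × 0.970 × (-32.1 − 49.9) = -417580 kJ/h
Converting: 417580 / 3600 s = 116 kW
Cooling duty = 6959.8 kJ/min

Q_c = 6960 kJ/min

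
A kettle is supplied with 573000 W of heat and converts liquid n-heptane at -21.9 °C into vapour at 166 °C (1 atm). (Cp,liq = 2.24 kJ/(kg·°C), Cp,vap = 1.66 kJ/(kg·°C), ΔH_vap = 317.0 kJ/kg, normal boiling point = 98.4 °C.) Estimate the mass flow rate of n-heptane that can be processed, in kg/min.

Δh = 2.24×(98.4−-21.9) + 317.0 + 1.66×(166−98.4) = 698.69 kJ/kg
Q = 573000 W = 573 kJ/s = 34380 kJ/min
ṁ = Q/Δh = 34380 / 698.69 = 49.207 kg/min

ṁ = 49.2 kg/min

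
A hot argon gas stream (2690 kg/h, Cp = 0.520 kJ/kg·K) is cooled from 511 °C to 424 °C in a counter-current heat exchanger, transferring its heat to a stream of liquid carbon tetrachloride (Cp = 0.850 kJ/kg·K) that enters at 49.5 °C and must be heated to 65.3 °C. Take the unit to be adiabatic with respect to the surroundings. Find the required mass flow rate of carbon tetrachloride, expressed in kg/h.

ṁ_c = 9060 kg/h

Heat released by hot stream: Q = 2690 × 0.520 × (511 − 424) = 121700 kJ/h
Energy balance on cold side (adiabatic exchanger): Q = ṁ_c·Cp_c·(T_c,out − T_c,in)
ṁ_c = 121700 / [0.850 × (65.3 − 49.5)] = 9061.5 kg/h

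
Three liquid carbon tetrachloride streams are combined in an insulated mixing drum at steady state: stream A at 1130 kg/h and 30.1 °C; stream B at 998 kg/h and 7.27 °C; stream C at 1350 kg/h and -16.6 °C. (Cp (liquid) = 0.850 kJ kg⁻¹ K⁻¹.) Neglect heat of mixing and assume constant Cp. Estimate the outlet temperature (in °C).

T_out = 5.42 °C

Energy balance with Q = 0: Σ ṁᵢCp,ᵢ(T_out − Tᵢ) = 0
Σ ṁᵢCp,ᵢTᵢ = 1130×0.850×30.1 + 998×0.850×7.27 + 1350×0.850×-16.6 = 16030
Σ ṁᵢCp,ᵢ = 1130×0.850 + 998×0.850 + 1350×0.850 = 2956.3
T_out = 16030 / 2956.3 = 5.4222 °C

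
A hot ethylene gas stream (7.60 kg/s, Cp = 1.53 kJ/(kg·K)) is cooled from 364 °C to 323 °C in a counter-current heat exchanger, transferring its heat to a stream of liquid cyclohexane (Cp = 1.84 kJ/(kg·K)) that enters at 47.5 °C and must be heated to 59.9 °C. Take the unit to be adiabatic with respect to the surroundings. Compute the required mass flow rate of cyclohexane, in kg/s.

ṁ_c = 20.9 kg/s

Heat released by hot stream: Q = 7.60 × 1.53 × (364 − 323) = 476.75 kJ/s
Energy balance on cold side (adiabatic exchanger): Q = ṁ_c·Cp_c·(T_c,out − T_c,in)
ṁ_c = 476.75 / [1.84 × (59.9 − 47.5)] = 20.895 kg/s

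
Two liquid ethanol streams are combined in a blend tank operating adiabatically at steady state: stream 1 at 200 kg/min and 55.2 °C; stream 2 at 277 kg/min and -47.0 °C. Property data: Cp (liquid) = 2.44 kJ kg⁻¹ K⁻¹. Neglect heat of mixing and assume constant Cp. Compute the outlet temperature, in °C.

T_out = -4.15 °C

No heat crosses the boundary, so H_out = H_in.
T_out = Σ ṁᵢCp,ᵢTᵢ / Σ ṁᵢCp,ᵢ
      = -4828.8 / 1163.9 = -4.1488 °C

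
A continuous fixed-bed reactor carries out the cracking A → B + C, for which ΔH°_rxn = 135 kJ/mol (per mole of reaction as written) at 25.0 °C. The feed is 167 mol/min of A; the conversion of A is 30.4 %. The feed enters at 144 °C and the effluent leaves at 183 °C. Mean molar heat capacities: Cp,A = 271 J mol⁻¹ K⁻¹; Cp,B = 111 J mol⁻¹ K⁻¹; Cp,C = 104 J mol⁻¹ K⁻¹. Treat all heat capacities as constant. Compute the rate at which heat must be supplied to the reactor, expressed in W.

Q_in = 136000 W

Extent of reaction ξ = 0.304 × 167 = 50.768 mol/min
Reaction term: ξ·ΔH°_rxn = 50.768 × 135 = 6853.7 kJ/min
Sensible, feed 144→25 °C: -5385.6 kJ/min
Outlet flows (mol/min): A 116.23, B 50.768, C 50.768
Sensible, products 25→183 °C: 6701.4 kJ/min
Q = ΔH = 8169.5 kJ/min = 136.16 kW
Heat supplied = 136160 W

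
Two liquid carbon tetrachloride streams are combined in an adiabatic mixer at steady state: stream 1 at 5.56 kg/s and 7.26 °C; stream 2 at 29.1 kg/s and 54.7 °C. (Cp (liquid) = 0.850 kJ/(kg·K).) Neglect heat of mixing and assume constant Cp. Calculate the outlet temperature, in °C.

T_out = 47.1 °C

Energy balance with Q = 0: Σ ṁᵢCp,ᵢ(T_out − Tᵢ) = 0
T_out = Σ ṁᵢCp,ᵢTᵢ / Σ ṁᵢCp,ᵢ
      = 1387.3 / 29.461 = 47.09 °C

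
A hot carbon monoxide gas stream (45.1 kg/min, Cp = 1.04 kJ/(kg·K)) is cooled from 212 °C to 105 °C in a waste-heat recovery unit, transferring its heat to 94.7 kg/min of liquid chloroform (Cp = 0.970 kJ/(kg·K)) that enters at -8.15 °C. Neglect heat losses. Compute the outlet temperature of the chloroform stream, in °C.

Heat released by hot stream: Q = 45.1 × 1.04 × (212 − 105) = 5018.7 kJ/min
Energy balance on cold side (adiabatic exchanger): Q = ṁ_c·Cp_c·(T_c,out − T_c,in)
T_c,out = -8.15 + 5018.7/(94.7 × 0.970) = 46.485 °C

T_c,out = 46.5 °C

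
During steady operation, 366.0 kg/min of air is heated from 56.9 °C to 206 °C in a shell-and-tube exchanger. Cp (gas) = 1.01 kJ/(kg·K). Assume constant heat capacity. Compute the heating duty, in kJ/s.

Q = ṁ·Cp·ΔT = 366.0 × 1.01 × (206 − 56.9) = 55116 kJ/min
Converting: 55116 / 60 s = 918.61 kW

Q = 919 kJ/s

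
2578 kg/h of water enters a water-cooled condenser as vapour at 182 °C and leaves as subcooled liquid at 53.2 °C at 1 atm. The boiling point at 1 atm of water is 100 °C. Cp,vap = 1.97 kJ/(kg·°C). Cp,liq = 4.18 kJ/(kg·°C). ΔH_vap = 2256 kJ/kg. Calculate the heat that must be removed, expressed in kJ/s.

Q_c = 1870 kJ/s

vapour 182→100 °C: -161.54 kJ/kg
condensation at 100 °C: -2256 kJ/kg
liquid 100→53.2 °C: -195.62 kJ/kg
Δh = -161.54 + -2256 + -195.62 = -2613.2 kJ/kg
Q = ṁ·Δh = 2578 kg/h × -2613.2 kJ/kg = -6.7367e+06 kJ/h
|Q| = 1871.3 kW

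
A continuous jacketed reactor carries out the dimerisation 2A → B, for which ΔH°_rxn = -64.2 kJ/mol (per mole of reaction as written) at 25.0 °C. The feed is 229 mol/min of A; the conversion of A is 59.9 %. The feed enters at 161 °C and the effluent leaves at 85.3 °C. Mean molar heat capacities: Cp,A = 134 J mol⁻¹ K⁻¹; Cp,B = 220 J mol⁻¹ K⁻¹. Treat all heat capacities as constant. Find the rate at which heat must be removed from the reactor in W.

Q_out = 115000 W

Extent of reaction ξ = 0.599 × 229 / 2 = 68.585 mol/min
Reaction term: ξ·ΔH°_rxn = 68.585 × -64.2 = -4403.2 kJ/min
Sensible, feed 161→25 °C: -4173.3 kJ/min
Outlet flows (mol/min): A 91.829, B 68.585
Sensible, products 25→85.3 °C: 1651.9 kJ/min
Q = ΔH = -6924.6 kJ/min = -115.41 kW
Heat removed = 115410 W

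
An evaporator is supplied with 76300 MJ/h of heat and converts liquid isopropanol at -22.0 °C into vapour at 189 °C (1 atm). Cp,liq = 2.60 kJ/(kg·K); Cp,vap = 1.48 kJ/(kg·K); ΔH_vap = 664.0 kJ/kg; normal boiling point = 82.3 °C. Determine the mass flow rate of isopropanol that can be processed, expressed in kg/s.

Δh = 2.60×(82.3−-22.0) + 664.0 + 1.48×(189−82.3) = 1093.1 kJ/kg
Q = 76300 MJ/h = 21194 kJ/s = 21194 kJ/s
ṁ = Q/Δh = 21194 / 1093.1 = 19.389 kg/s

ṁ = 19.4 kg/s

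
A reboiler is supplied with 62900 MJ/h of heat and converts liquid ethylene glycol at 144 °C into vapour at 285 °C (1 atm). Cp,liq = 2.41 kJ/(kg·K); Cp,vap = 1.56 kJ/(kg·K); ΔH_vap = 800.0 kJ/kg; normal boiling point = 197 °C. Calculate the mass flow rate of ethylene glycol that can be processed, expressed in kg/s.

Δh = 2.41×(197−144) + 800.0 + 1.56×(285−197) = 1065 kJ/kg
Q = 62900 MJ/h = 17472 kJ/s = 17472 kJ/s
ṁ = Q/Δh = 17472 / 1065 = 16.406 kg/s

ṁ = 16.4 kg/s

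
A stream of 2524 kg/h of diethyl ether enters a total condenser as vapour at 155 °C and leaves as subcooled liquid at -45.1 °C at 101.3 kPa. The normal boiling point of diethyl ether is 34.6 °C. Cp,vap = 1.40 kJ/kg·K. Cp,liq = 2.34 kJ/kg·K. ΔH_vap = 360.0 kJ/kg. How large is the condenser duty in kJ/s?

Q_c = 501 kJ/s

vapour 155→34.6 °C: -168.56 kJ/kg
condensation at 34.6 °C: -360 kJ/kg
liquid 34.6→-45.1 °C: -186.5 kJ/kg
Δh = -168.56 + -360 + -186.5 = -715.06 kJ/kg
Q = ṁ·Δh = 2524 kg/h × -715.06 kJ/kg = -1.8048e+06 kJ/h
|Q| = 501.34 kW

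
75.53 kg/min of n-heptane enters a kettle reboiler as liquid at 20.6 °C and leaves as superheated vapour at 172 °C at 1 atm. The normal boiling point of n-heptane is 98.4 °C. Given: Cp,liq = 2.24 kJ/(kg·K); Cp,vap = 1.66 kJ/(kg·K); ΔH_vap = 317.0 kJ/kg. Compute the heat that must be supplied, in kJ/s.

Q = 772 kJ/s

liquid 20.6→98.4 °C: 174.27 kJ/kg
vaporisation at 98.4 °C: 317 kJ/kg
vapour 98.4→172 °C: 122.18 kJ/kg
Δh = 174.27 + 317 + 122.18 = 613.45 kJ/kg
Q = ṁ·Δh = 75.53 kg/min × 613.45 kJ/kg = 46334 kJ/min
|Q| = 772.23 kW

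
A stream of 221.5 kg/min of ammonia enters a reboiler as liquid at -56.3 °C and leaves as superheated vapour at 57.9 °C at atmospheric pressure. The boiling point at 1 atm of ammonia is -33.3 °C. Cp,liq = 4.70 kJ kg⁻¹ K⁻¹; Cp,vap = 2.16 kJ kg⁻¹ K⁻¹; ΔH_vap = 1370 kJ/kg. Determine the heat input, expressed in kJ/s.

Q = 6180 kJ/s

liquid -56.3→-33.3 °C: 108.1 kJ/kg
vaporisation at -33.3 °C: 1370 kJ/kg
vapour -33.3→57.9 °C: 196.99 kJ/kg
Δh = 108.1 + 1370 + 196.99 = 1675.1 kJ/kg
Q = ṁ·Δh = 221.5 kg/min × 1675.1 kJ/kg = 371030 kJ/min
|Q| = 6183.9 kW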